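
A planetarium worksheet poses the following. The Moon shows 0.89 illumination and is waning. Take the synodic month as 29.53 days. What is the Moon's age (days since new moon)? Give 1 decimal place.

17.9 days

cos θ = 1 − 2f = -0.780, giving a principal value of 141.3°.
A waning Moon lies in 180°–360°, so θ = 360° − 141.3° = 218.7°.
Age = 29.53 × 218.7°/360° ≈ 17.94 days.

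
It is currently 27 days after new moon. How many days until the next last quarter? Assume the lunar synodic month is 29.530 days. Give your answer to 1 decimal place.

Last quarter occurs at elongation 270°, i.e. at age 29.530 × 270/360 = 22.148 d.
Already past this cycle's last quarter; the next is at 22.148 + 29.530 = 51.678 d, so 51.678 − 27 = 24.678 days.

24.7 days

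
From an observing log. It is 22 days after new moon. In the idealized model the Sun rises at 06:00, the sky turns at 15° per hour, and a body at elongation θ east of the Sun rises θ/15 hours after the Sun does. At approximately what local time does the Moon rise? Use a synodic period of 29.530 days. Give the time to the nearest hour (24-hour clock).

The Moon has covered 22/29.530 of its cycle, so θ ≈ 360° × 22/29.530 = 268.2°.
The Moon trails the Sun by θ/15 = 268.2/15 ≈ 17.88 hours.
06:00 + 17.88 h ≈ 23:53 → 00:00 to the nearest hour.

00:00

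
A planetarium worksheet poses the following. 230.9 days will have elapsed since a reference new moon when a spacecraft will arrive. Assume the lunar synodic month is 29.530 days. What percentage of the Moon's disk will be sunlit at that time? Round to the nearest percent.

230.9/29.530 = 7.819 lunations, so 7 complete cycles and 24.19 d into the next.
Phase angle: θ = 360°·(24.19 d)/(29.530 d) = 294.9°.
With cos θ = 0.421, the lit fraction is (1 − 0.421)/2 ≈ 0.289, so 29%.

29%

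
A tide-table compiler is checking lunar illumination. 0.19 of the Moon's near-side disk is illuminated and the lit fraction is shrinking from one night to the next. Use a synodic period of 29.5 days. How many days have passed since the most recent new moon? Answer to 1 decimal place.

From f = (1 − cos θ)/2: cos θ = 1 − 2×0.19 = 0.620; arccos → 51.7°.
Since the Moon is past full (waning), take the reflex angle: θ = 360° − 51.7° = 308.3°.
Age = 29.5 × 308.3°/360° ≈ 25.26 days.

25.3 days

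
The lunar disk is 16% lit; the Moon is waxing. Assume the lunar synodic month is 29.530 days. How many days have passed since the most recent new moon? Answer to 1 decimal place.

cos θ = 1 − 2f = 0.680, giving a principal value of 47.2°.
Waxing ⇒ before full, so θ = 47.2°.
That fraction of the synodic month is 47.2/360 × 29.530 d ≈ 3.87 d.

3.9 days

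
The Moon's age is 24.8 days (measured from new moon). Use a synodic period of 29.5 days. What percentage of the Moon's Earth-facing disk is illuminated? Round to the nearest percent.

23%

Elongation θ = 360° × 24.8/29.5 ≈ 302.6°.
Illuminated fraction = (1 − cos 302.6°)/2 = (1 − 0.539)/2 ≈ 0.230, so 23%.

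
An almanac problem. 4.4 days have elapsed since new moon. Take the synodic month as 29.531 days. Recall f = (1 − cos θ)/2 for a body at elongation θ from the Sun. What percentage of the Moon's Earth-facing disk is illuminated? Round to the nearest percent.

The Moon has covered 4.4/29.531 of its cycle, so θ ≈ 360° × 4.4/29.531 = 53.6°.
With cos θ = 0.593, the lit fraction is (1 − 0.593)/2 ≈ 0.204, so 20%.

20%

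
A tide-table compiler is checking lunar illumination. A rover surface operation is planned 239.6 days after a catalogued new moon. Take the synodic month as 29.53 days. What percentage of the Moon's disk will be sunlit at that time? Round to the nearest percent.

239.6/29.53 = 8.114 lunations, so 8 complete cycles and 3.36 d into the next.
The Moon has covered 3.36/29.53 of its cycle, so θ ≈ 360° × 3.36/29.53 = 41.0°.
cos 41.0° = 0.755, so f = (1 − 0.755)/2 = 0.122, so 12%.

12%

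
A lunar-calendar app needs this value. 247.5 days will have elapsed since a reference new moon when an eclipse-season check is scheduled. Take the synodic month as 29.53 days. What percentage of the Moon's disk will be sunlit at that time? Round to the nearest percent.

87%

247.5/29.53 = 8.381 lunations, so 8 complete cycles and 11.26 d into the next.
The Moon has covered 11.26/29.53 of its cycle, so θ ≈ 360° × 11.26/29.53 = 137.3°.
cos 137.3° = (-0.735), so f = (1 − (-0.735))/2 = 0.867, so 87%.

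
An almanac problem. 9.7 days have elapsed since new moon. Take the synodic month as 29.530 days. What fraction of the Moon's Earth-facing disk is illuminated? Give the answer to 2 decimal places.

0.74

Phase angle: θ = 360°·(9.7 d)/(29.530 d) = 118.3°.
With cos θ = (-0.473), the lit fraction is (1 − (-0.473))/2 ≈ 0.737.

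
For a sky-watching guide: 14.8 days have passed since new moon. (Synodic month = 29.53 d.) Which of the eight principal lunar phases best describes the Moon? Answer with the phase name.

At 14.8/29.53 of the cycle, θ ≈ 180° — the full moon range.

full moon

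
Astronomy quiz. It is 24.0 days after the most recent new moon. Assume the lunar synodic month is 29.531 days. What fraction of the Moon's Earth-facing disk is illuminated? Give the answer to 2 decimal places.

0.31

Elongation θ = 360° × 24.0/29.531 ≈ 292.6°.
cos 292.6° = 0.384, so f = (1 − 0.384)/2 = 0.308.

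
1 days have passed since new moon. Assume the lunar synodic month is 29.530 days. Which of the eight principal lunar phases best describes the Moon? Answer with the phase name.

new moon

θ ≈ 360° × 1/29.530 = 12°, which falls in the new moon sector.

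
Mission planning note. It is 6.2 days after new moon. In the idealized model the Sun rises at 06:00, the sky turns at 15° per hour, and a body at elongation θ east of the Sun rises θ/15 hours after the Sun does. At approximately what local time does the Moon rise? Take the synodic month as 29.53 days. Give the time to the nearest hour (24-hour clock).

Phase angle: θ = 360°·(6.2 d)/(29.53 d) = 75.6°.
At 15° of sky rotation per hour, 75.6° corresponds to a 5.04 h lag.
06:00 + 5.04 h ≈ 11:02 → 11:00 to the nearest hour.

11:00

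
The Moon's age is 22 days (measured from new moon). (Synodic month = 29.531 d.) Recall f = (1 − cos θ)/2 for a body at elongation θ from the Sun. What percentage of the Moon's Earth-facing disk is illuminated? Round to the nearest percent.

52%

Phase angle: θ = 360°·(22 d)/(29.531 d) = 268.2°.
Illuminated fraction = (1 − cos 268.2°)/2 = (1 − (-0.032))/2 ≈ 0.516, so 52%.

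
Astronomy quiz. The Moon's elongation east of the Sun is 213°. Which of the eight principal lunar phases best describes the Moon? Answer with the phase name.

213° lies in the waning gibbous sector of the 8-phase cycle.

waning gibbous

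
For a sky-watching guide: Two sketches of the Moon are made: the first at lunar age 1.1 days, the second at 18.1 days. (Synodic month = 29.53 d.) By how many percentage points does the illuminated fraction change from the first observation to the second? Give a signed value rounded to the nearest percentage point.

First observation: θ = 360°·1.1/29.53 = 13.4°, so f = 0.014.
Second observation: θ = 220.7°, f = 0.879.
Δf = 0.879 − 0.014 = +0.866, i.e. +87 pp.

+87 pp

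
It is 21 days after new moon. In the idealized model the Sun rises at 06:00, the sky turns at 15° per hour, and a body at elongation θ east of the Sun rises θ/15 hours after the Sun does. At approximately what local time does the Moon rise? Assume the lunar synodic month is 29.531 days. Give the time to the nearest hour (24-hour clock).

23:00

Phase angle: θ = 360°·(21 d)/(29.531 d) = 256.0°.
Delay after the Sun = 256.0° / (15°/h) ≈ 17.07 h.
06:00 + 17.07 h ≈ 23:04 → 23:00 to the nearest hour.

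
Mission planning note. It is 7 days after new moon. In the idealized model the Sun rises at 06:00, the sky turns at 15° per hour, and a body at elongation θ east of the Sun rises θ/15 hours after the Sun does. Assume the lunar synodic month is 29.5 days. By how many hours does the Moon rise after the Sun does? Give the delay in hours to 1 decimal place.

Elongation θ = 360° × 7/29.5 ≈ 85.4°.
The Moon trails the Sun by θ/15 = 85.4/15 ≈ 5.69 hours.
So the Moon rises 5.69 h after the Sun.

5.7 h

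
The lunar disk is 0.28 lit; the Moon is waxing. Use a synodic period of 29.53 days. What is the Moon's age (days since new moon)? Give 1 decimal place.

5.2 days

Invert f = (1 − cos θ)/2 to get cos θ = 1 − 2(0.28) = 0.440, hence θ₀ = arccos 0.440 = 63.9°.
The Moon is waxing (0°–180°), so θ = 63.9° directly.
At 360°/29.53 d per day, 63.9° corresponds to 5.24 days.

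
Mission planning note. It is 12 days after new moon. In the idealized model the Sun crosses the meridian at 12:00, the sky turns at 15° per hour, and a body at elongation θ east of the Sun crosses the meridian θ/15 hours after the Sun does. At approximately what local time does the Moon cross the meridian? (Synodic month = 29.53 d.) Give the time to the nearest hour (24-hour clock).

The Moon has covered 12/29.53 of its cycle, so θ ≈ 360° × 12/29.53 = 146.3°.
At 15° of sky rotation per hour, 146.3° corresponds to a 9.75 h lag.
12:00 + 9.75 h ≈ 21:45 → 22:00 to the nearest hour.

22:00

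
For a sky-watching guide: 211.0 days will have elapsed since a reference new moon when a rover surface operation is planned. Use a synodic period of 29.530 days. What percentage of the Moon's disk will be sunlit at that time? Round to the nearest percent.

211.0 d spans 7 complete synodic months (7 × 29.530 = 206.71 d) plus 4.29 d.
The Moon has covered 4.29/29.530 of its cycle, so θ ≈ 360° × 4.29/29.530 = 52.3°.
With cos θ = 0.612, the lit fraction is (1 − 0.612)/2 ≈ 0.194, so 19%.

19%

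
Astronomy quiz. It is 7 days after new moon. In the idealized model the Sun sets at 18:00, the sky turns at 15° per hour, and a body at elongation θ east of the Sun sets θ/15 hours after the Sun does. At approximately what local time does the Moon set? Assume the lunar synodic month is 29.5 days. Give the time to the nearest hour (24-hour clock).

00:00

Phase angle: θ = 360°·(7 d)/(29.5 d) = 85.4°.
At 15° of sky rotation per hour, 85.4° corresponds to a 5.69 h lag.
18:00 + 5.69 h ≈ 23:42 → 00:00 to the nearest hour.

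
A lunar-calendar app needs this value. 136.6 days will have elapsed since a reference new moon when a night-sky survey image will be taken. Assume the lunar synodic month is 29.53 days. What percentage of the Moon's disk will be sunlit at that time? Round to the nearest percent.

85%

136.6/29.53 = 4.626 lunations, so 4 complete cycles and 18.48 d into the next.
Phase angle: θ = 360°·(18.48 d)/(29.53 d) = 225.3°.
With cos θ = (-0.704), the lit fraction is (1 − (-0.704))/2 ≈ 0.852, so 85%.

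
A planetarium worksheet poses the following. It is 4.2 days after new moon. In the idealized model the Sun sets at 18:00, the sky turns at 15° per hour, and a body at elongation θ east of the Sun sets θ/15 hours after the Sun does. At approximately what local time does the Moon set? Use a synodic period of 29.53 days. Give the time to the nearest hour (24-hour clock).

21:00

Phase angle: θ = 360°·(4.2 d)/(29.53 d) = 51.2°.
At 15° of sky rotation per hour, 51.2° corresponds to a 3.41 h lag.
18:00 + 3.41 h ≈ 21:25 → 21:00 to the nearest hour.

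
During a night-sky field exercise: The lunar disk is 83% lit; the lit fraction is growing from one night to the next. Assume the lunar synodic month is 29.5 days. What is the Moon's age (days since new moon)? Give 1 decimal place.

cos θ = 1 − 2f = -0.660, giving a principal value of 131.3°.
Waxing ⇒ before full, so θ = 131.3°.
That fraction of the synodic month is 131.3/360 × 29.5 d ≈ 10.76 d.

10.8 days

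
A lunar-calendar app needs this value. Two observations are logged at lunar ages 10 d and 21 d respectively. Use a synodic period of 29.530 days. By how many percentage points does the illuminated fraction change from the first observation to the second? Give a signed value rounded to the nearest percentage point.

-14 percentage points

θ₁ = 360° × 10/29.530 = 121.9°, f₁ = (1 − cos θ₁)/2 = 0.764.
θ₂ = 360° × 21/29.530 = 256.0°, f₂ = (1 − cos θ₂)/2 = 0.621.
Change = f₂ − f₁ = -0.143 → -14 percentage points.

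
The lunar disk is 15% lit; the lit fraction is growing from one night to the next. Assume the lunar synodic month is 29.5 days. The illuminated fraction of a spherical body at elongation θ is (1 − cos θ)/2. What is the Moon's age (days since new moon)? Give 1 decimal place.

3.7 days

cos θ = 1 − 2f = 0.700, giving a principal value of 45.6°.
Waxing ⇒ before full, so θ = 45.6°.
That fraction of the synodic month is 45.6/360 × 29.5 d ≈ 3.73 d.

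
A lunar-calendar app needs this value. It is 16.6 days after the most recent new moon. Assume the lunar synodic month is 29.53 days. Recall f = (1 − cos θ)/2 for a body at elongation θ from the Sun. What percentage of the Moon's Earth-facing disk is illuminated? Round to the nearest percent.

The Moon has covered 16.6/29.53 of its cycle, so θ ≈ 360° × 16.6/29.53 = 202.4°.
cos 202.4° = (-0.925), so f = (1 − (-0.925))/2 = 0.962, so 96%.

96%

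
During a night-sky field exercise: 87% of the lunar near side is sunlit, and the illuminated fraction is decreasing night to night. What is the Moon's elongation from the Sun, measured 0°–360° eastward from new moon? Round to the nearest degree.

Invert f = (1 − cos θ)/2 to get cos θ = 1 − 2(0.87) = -0.740, hence θ₀ = arccos -0.740 = 137.7°.
Waning ⇒ past full, so θ = 360° − 137.7° = 222.3°.

222°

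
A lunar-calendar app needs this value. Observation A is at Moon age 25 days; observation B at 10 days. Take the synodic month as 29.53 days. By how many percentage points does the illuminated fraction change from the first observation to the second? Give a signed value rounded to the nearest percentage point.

+55 percentage points

θ₁ = 360° × 25/29.53 = 304.8°, f₁ = (1 − cos θ₁)/2 = 0.215.
θ₂ = 360° × 10/29.53 = 121.9°, f₂ = (1 − cos θ₂)/2 = 0.764.
Change = f₂ − f₁ = +0.549 → +55 percentage points.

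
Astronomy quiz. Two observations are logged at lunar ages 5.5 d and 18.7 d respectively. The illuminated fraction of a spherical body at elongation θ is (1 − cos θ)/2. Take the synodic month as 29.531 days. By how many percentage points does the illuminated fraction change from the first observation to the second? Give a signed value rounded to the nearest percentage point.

First observation: θ = 360°·5.5/29.531 = 67.0°, so f = 0.305.
Second observation: θ = 228.0°, f = 0.835.
Δf = 0.835 − 0.305 = +0.530, i.e. +53 pp.

+53 percentage points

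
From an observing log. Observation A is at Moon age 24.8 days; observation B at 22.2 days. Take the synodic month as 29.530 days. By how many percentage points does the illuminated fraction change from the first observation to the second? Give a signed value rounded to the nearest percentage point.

+26 percentage points

First observation: θ = 360°·24.8/29.530 = 302.3°, so f = 0.233.
Second observation: θ = 270.6°, f = 0.494.
Δf = 0.494 − 0.233 = +0.262, i.e. +26 pp.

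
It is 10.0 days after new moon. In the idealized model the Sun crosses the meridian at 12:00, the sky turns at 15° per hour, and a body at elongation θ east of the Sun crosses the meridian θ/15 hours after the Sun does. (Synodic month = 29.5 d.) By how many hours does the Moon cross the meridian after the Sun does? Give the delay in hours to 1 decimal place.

Phase angle: θ = 360°·(10.0 d)/(29.5 d) = 122.0°.
Delay after the Sun = 122.0° / (15°/h) ≈ 8.14 h.
So the Moon crosses the meridian 8.14 h after the Sun.

8.1 h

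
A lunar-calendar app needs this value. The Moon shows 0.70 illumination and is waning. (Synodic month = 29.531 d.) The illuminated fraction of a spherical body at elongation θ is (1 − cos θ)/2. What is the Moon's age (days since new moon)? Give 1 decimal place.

20.2 days

Invert f = (1 − cos θ)/2 to get cos θ = 1 − 2(0.70) = -0.400, hence θ₀ = arccos -0.400 = 113.6°.
Waning ⇒ past full, so θ = 360° − 113.6° = 246.4°.
Age = 29.531 × 246.4°/360° ≈ 20.21 days.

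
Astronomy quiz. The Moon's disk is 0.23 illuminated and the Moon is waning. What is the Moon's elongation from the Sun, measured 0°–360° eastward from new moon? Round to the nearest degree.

Invert f = (1 − cos θ)/2 to get cos θ = 1 − 2(0.23) = 0.540, hence θ₀ = arccos 0.540 = 57.3°.
A waning Moon lies in 180°–360°, so θ = 360° − 57.3° = 302.7°.

303°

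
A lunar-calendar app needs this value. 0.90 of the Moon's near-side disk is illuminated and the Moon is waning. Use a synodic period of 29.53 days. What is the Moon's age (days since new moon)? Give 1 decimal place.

17.8 days

From f = (1 − cos θ)/2: cos θ = 1 − 2×0.90 = -0.800; arccos → 143.1°.
Waning ⇒ past full, so θ = 360° − 143.1° = 216.9°.
Age = 29.53 × 216.9°/360° ≈ 17.79 days.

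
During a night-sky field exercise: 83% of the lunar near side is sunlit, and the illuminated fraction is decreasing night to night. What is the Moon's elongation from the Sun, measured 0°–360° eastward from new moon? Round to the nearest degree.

Invert f = (1 − cos θ)/2 to get cos θ = 1 − 2(0.83) = -0.660, hence θ₀ = arccos -0.660 = 131.3°.
A waning Moon lies in 180°–360°, so θ = 360° − 131.3° = 228.7°.

229°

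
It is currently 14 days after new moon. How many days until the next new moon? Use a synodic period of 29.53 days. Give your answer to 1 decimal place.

The next new moon completes the synodic month: 29.53 − 14 = 15.530 days.

15.5 days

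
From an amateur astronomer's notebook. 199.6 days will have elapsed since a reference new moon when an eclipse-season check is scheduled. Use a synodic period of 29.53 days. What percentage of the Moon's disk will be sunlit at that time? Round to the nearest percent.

47%

Reduce mod P: 199.6 − 6×29.53 = 22.42 d into the current lunation.
Phase angle: θ = 360°·(22.42 d)/(29.53 d) = 273.3°.
cos 273.3° = 0.058, so f = (1 − 0.058)/2 = 0.471, so 47%.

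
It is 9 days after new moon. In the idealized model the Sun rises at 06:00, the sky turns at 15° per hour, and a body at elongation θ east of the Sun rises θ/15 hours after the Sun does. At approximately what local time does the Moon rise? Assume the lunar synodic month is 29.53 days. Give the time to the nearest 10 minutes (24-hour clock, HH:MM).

Phase angle: θ = 360°·(9 d)/(29.53 d) = 109.7°.
Delay after the Sun = 109.7° / (15°/h) ≈ 7.31 h.
06:00 + 7.315 h ≈ 13:19 → 13:20 to the nearest ten minutes.

13:20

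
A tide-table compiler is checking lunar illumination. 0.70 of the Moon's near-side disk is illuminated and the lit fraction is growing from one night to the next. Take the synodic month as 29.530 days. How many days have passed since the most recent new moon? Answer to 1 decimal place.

cos θ = 1 − 2f = -0.400, giving a principal value of 113.6°.
The Moon is waxing (0°–180°), so θ = 113.6° directly.
Age = 29.530 × 113.6°/360° ≈ 9.32 days.

9.3 days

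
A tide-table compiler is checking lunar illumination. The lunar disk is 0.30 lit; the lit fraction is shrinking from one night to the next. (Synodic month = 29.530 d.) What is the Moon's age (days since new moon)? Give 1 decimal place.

24.1 days

Invert f = (1 − cos θ)/2 to get cos θ = 1 − 2(0.30) = 0.400, hence θ₀ = arccos 0.400 = 66.4°.
A waning Moon lies in 180°–360°, so θ = 360° − 66.4° = 293.6°.
That fraction of the synodic month is 293.6/360 × 29.530 d ≈ 24.08 d.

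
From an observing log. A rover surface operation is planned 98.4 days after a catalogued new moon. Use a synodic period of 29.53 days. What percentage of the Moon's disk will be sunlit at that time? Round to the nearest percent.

75%

98.4/29.53 = 3.332 lunations, so 3 complete cycles and 9.81 d into the next.
Elongation θ = 360° × 9.81/29.53 ≈ 119.6°.
cos 119.6° = (-0.494), so f = (1 − (-0.494))/2 = 0.747, so 75%.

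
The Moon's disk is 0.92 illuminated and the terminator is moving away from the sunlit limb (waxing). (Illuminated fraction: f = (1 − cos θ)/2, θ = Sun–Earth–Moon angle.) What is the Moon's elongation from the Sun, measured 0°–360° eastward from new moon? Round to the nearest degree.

cos θ = 1 − 2f = -0.840, giving a principal value of 147.1°.
The Moon is waxing (0°–180°), so θ = 147.1° directly.

147°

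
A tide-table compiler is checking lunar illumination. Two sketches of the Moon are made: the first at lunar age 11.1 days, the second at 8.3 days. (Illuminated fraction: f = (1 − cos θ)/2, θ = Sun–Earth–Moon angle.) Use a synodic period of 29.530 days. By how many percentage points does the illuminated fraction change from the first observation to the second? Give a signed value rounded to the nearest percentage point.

-26 percentage points

θ₁ = 360° × 11.1/29.530 = 135.3°, f₁ = (1 − cos θ₁)/2 = 0.856.
θ₂ = 360° × 8.3/29.530 = 101.2°, f₂ = (1 − cos θ₂)/2 = 0.597.
Change = f₂ − f₁ = -0.259 → -26 percentage points.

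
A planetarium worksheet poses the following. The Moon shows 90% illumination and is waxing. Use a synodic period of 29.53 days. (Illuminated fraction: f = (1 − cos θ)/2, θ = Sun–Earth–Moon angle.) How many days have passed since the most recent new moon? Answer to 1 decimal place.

11.7 days

From f = (1 − cos θ)/2: cos θ = 1 − 2×0.90 = -0.800; arccos → 143.1°.
Before full moon the principal value applies: θ = 143.1°.
Age = 29.53 × 143.1°/360° ≈ 11.74 days.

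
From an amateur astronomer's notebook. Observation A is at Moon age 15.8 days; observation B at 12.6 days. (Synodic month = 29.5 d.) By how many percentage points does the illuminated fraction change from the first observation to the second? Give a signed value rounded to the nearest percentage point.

-4 pp

θ₁ = 360° × 15.8/29.5 = 192.8°, f₁ = (1 − cos θ₁)/2 = 0.988.
θ₂ = 360° × 12.6/29.5 = 153.8°, f₂ = (1 − cos θ₂)/2 = 0.948.
Change = f₂ − f₁ = -0.039 → -4 percentage points.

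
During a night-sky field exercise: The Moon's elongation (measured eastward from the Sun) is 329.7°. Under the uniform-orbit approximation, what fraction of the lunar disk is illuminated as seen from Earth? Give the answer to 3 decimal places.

0.068

Half-versine of 329.7°: (1 − 0.863)/2 = 0.068.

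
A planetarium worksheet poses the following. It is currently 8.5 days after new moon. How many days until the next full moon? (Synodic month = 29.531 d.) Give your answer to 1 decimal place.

6.3 days

Full moon occurs at elongation 180°, i.e. at age 29.531 × 180/360 = 14.765 d.
So 6.265 days remain (14.765 − 8.5).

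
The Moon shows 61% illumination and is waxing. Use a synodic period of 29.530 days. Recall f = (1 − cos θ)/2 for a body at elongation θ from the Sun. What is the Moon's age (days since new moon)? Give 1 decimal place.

Invert f = (1 − cos θ)/2 to get cos θ = 1 − 2(0.61) = -0.220, hence θ₀ = arccos -0.220 = 102.7°.
Before full moon the principal value applies: θ = 102.7°.
Age = 29.530 × 102.7°/360° ≈ 8.42 days.

8.4 days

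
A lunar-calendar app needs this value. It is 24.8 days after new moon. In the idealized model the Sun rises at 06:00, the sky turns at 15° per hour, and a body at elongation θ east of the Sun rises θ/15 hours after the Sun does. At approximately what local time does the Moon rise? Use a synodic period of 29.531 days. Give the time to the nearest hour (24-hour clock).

Phase angle: θ = 360°·(24.8 d)/(29.531 d) = 302.3°.
The Moon trails the Sun by θ/15 = 302.3/15 ≈ 20.16 hours.
06:00 + 20.16 h ≈ 02:09 → 02:00 to the nearest hour.

02:00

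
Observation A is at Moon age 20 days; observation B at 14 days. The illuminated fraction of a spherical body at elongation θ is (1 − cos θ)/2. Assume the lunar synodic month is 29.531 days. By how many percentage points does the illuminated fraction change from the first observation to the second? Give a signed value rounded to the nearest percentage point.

First observation: θ = 360°·20/29.531 = 243.8°, so f = 0.721.
Second observation: θ = 170.7°, f = 0.993.
Δf = 0.993 − 0.721 = +0.273, i.e. +27 pp.

+27 percentage points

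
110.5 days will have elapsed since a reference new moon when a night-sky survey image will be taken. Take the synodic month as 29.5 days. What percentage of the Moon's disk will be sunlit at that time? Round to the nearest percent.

51%

110.5 d spans 3 complete synodic months (3 × 29.5 = 88.50 d) plus 22.00 d.
Phase angle: θ = 360°·(22.00 d)/(29.5 d) = 268.5°.
cos 268.5° = (-0.027), so f = (1 − (-0.027))/2 = 0.513, so 51%.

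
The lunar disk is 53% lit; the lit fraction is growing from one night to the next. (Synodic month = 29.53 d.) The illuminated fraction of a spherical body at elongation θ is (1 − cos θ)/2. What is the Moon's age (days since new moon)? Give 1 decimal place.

7.7 days

From f = (1 − cos θ)/2: cos θ = 1 − 2×0.53 = -0.060; arccos → 93.4°.
The Moon is waxing (0°–180°), so θ = 93.4° directly.
Age = 29.53 × 93.4°/360° ≈ 7.66 days.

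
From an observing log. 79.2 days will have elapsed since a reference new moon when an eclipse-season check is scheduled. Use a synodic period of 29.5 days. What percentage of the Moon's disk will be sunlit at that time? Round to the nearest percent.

79.2/29.5 = 2.685 lunations, so 2 complete cycles and 20.20 d into the next.
Elongation θ = 360° × 20.20/29.5 ≈ 246.5°.
With cos θ = (-0.399), the lit fraction is (1 − (-0.399))/2 ≈ 0.699, so 70%.

70%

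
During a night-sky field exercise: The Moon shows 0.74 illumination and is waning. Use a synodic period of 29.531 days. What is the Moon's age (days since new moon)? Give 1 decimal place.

Invert f = (1 − cos θ)/2 to get cos θ = 1 − 2(0.74) = -0.480, hence θ₀ = arccos -0.480 = 118.7°.
Since the Moon is past full (waning), take the reflex angle: θ = 360° − 118.7° = 241.3°.
Age = 29.531 × 241.3°/360° ≈ 19.80 days.

19.8 days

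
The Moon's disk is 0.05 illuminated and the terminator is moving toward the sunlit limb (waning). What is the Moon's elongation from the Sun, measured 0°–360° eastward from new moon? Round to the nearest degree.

cos θ = 1 − 2f = 0.900, giving a principal value of 25.8°.
Waning ⇒ past full, so θ = 360° − 25.8° = 334.2°.

334°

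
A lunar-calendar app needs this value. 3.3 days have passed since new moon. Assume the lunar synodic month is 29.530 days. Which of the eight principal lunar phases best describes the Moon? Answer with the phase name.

waxing crescent

At 3.3/29.530 of the cycle, θ ≈ 40° — the waxing crescent range.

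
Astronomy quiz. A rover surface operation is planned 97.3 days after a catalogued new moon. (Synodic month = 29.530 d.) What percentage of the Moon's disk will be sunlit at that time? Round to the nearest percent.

64%

97.3 d spans 3 complete synodic months (3 × 29.530 = 88.59 d) plus 8.71 d.
Elongation θ = 360° × 8.71/29.530 ≈ 106.2°.
Illuminated fraction = (1 − cos 106.2°)/2 = (1 − (-0.279))/2 ≈ 0.639, so 64%.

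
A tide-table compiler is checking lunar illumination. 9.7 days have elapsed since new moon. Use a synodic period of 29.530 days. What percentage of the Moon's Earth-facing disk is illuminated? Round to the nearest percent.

Elongation θ = 360° × 9.7/29.530 ≈ 118.3°.
cos 118.3° = (-0.473), so f = (1 − (-0.473))/2 = 0.737, so 74%.

74%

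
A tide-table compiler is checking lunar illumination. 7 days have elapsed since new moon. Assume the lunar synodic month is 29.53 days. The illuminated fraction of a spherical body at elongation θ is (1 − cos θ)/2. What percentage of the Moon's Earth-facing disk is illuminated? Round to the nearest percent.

46%

The Moon has covered 7/29.53 of its cycle, so θ ≈ 360° × 7/29.53 = 85.3°.
Illuminated fraction = (1 − cos 85.3°)/2 = (1 − 0.081)/2 ≈ 0.459, so 46%.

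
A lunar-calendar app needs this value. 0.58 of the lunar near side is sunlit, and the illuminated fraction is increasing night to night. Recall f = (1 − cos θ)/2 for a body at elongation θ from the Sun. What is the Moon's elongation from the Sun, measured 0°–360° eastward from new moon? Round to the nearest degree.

From f = (1 − cos θ)/2: cos θ = 1 − 2×0.58 = -0.160; arccos → 99.2°.
Waxing ⇒ before full, so θ = 99.2°.

99°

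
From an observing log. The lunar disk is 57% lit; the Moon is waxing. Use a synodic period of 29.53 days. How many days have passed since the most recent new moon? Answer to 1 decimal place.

From f = (1 − cos θ)/2: cos θ = 1 − 2×0.57 = -0.140; arccos → 98.0°.
Waxing ⇒ before full, so θ = 98.0°.
Age = 29.53 × 98.0°/360° ≈ 8.04 days.

8.0 days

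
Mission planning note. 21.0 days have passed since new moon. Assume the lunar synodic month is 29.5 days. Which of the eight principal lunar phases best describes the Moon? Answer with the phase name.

last quarter

θ ≈ 360° × 21.0/29.5 = 256°, which falls in the last quarter sector.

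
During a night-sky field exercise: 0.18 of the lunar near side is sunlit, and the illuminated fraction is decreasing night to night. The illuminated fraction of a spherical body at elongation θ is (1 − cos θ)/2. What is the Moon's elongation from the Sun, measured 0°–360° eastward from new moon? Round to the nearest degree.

Invert f = (1 − cos θ)/2 to get cos θ = 1 − 2(0.18) = 0.640, hence θ₀ = arccos 0.640 = 50.2°.
Since the Moon is past full (waning), take the reflex angle: θ = 360° − 50.2° = 309.8°.

310°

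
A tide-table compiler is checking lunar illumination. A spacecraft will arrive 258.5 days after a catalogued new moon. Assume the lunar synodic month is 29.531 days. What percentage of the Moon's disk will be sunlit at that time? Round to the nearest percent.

258.5 d spans 8 complete synodic months (8 × 29.531 = 236.25 d) plus 22.25 d.
The Moon has covered 22.25/29.531 of its cycle, so θ ≈ 360° × 22.25/29.531 = 271.3°.
Illuminated fraction = (1 − cos 271.3°)/2 = (1 − 0.022)/2 ≈ 0.489, so 49%.

49%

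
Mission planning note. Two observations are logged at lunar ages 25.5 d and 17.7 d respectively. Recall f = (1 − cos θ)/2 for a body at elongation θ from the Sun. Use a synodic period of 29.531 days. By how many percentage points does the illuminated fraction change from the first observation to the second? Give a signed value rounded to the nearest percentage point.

θ₁ = 360° × 25.5/29.531 = 310.9°, f₁ = (1 − cos θ₁)/2 = 0.173.
θ₂ = 360° × 17.7/29.531 = 215.8°, f₂ = (1 − cos θ₂)/2 = 0.906.
Change = f₂ − f₁ = +0.733 → +73 percentage points.

+73 percentage points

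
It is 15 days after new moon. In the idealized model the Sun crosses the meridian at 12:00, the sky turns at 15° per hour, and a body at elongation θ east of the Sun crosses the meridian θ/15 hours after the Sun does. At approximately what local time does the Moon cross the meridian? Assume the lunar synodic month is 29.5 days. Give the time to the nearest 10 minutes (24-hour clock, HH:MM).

The Moon has covered 15/29.5 of its cycle, so θ ≈ 360° × 15/29.5 = 183.1°.
At 15° of sky rotation per hour, 183.1° corresponds to a 12.20 h lag.
12:00 + 12.203 h ≈ 00:12 → 00:10 to the nearest ten minutes.

00:10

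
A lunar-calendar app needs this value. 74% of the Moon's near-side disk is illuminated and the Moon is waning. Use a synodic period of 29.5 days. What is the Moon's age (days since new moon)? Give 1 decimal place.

19.8 days

From f = (1 − cos θ)/2: cos θ = 1 − 2×0.74 = -0.480; arccos → 118.7°.
Since the Moon is past full (waning), take the reflex angle: θ = 360° − 118.7° = 241.3°.
That fraction of the synodic month is 241.3/360 × 29.5 d ≈ 19.77 d.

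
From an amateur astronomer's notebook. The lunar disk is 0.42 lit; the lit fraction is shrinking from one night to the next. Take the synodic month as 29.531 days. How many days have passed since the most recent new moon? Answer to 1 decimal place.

22.9 days

cos θ = 1 − 2f = 0.160, giving a principal value of 80.8°.
Waning ⇒ past full, so θ = 360° − 80.8° = 279.2°.
That fraction of the synodic month is 279.2/360 × 29.531 d ≈ 22.90 d.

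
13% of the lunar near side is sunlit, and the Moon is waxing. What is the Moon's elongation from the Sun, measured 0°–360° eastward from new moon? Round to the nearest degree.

From f = (1 − cos θ)/2: cos θ = 1 − 2×0.13 = 0.740; arccos → 42.3°.
Before full moon the principal value applies: θ = 42.3°.

42°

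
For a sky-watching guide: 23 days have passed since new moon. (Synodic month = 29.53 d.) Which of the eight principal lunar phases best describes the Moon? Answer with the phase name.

θ ≈ 360° × 23/29.53 = 280°, which falls in the last quarter sector.

last quarter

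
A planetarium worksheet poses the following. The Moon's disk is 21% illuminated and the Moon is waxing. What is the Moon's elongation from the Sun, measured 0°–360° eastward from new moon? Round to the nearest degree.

55°

From f = (1 − cos θ)/2: cos θ = 1 − 2×0.21 = 0.580; arccos → 54.5°.
Waxing ⇒ before full, so θ = 54.5°.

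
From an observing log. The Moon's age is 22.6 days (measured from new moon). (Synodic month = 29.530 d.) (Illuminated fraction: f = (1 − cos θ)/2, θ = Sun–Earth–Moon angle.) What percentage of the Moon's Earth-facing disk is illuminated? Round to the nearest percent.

The Moon has covered 22.6/29.530 of its cycle, so θ ≈ 360° × 22.6/29.530 = 275.5°.
Illuminated fraction = (1 − cos 275.5°)/2 = (1 − 0.096)/2 ≈ 0.452, so 45%.

45%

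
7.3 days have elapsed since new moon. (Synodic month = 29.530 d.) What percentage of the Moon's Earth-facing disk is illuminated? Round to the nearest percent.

Elongation θ = 360° × 7.3/29.530 ≈ 89.0°.
Illuminated fraction = (1 − cos 89.0°)/2 = (1 − 0.018)/2 ≈ 0.491, so 49%.

49%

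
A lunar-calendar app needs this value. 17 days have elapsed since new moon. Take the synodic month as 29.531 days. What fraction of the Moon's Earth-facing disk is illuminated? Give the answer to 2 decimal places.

0.94

Elongation θ = 360° × 17/29.531 ≈ 207.2°.
Illuminated fraction = (1 − cos 207.2°)/2 = (1 − (-0.889))/2 ≈ 0.945.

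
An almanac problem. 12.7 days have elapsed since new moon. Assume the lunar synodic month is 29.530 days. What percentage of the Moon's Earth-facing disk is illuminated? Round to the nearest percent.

The Moon has covered 12.7/29.530 of its cycle, so θ ≈ 360° × 12.7/29.530 = 154.8°.
cos 154.8° = (-0.905), so f = (1 − (-0.905))/2 = 0.953, so 95%.

95%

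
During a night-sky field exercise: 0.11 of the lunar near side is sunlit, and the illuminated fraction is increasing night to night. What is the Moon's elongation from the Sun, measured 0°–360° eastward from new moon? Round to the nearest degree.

From f = (1 − cos θ)/2: cos θ = 1 − 2×0.11 = 0.780; arccos → 38.7°.
Waxing ⇒ before full, so θ = 38.7°.

39°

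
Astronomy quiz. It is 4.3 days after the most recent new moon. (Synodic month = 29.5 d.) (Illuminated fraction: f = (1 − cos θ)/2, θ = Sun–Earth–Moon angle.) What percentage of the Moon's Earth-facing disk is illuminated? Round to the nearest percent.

Elongation θ = 360° × 4.3/29.5 ≈ 52.5°.
cos 52.5° = 0.609, so f = (1 − 0.609)/2 = 0.195, so 20%.

20%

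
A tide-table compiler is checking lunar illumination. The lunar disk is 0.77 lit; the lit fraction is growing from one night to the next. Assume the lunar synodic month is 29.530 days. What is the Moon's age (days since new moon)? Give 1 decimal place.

10.1 days

cos θ = 1 − 2f = -0.540, giving a principal value of 122.7°.
Before full moon the principal value applies: θ = 122.7°.
At 360°/29.530 d per day, 122.7° corresponds to 10.06 days.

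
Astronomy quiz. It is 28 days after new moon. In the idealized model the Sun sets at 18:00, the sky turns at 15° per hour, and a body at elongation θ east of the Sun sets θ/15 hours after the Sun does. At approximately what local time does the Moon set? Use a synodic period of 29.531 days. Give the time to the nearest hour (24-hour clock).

17:00

Phase angle: θ = 360°·(28 d)/(29.531 d) = 341.3°.
Delay after the Sun = 341.3° / (15°/h) ≈ 22.76 h.
18:00 + 22.76 h ≈ 16:45 → 17:00 to the nearest hour.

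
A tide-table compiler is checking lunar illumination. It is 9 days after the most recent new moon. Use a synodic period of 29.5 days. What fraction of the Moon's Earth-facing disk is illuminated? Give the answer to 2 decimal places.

0.67

The Moon has covered 9/29.5 of its cycle, so θ ≈ 360° × 9/29.5 = 109.8°.
With cos θ = (-0.339), the lit fraction is (1 − (-0.339))/2 ≈ 0.670.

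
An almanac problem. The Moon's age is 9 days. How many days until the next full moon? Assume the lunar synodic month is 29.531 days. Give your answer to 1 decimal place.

Full moon is 0.5 of the way through the cycle: age 0.5 × 29.531 = 14.765 d.
So 5.765 days remain (14.765 − 9).

5.8 days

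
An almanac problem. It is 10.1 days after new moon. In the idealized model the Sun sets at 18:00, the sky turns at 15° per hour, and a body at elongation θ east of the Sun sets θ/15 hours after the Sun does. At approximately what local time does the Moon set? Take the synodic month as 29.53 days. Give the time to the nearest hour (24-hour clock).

02:00

Elongation θ = 360° × 10.1/29.53 ≈ 123.1°.
The Moon trails the Sun by θ/15 = 123.1/15 ≈ 8.21 hours.
18:00 + 8.21 h ≈ 02:13 → 02:00 to the nearest hour.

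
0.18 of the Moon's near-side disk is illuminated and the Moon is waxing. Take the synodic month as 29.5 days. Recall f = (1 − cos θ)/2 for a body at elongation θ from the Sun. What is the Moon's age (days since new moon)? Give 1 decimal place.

Invert f = (1 − cos θ)/2 to get cos θ = 1 − 2(0.18) = 0.640, hence θ₀ = arccos 0.640 = 50.2°.
Before full moon the principal value applies: θ = 50.2°.
That fraction of the synodic month is 50.2/360 × 29.5 d ≈ 4.11 d.

4.1 days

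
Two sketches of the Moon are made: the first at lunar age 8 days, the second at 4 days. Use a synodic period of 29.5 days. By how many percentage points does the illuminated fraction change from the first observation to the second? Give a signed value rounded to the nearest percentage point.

-40 percentage points

θ₁ = 360° × 8/29.5 = 97.6°, f₁ = (1 − cos θ₁)/2 = 0.566.
θ₂ = 360° × 4/29.5 = 48.8°, f₂ = (1 − cos θ₂)/2 = 0.171.
Change = f₂ − f₁ = -0.396 → -40 percentage points.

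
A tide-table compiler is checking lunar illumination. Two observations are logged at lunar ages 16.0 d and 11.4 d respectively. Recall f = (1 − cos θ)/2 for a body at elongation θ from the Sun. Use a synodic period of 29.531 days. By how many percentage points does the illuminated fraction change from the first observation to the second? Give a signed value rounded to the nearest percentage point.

-11 percentage points

First observation: θ = 360°·16.0/29.531 = 195.0°, so f = 0.983.
Second observation: θ = 139.0°, f = 0.877.
Δf = 0.877 − 0.983 = -0.106, i.e. -11 pp.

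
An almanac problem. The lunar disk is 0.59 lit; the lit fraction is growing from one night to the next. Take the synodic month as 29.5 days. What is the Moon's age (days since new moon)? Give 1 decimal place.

8.2 days

Invert f = (1 − cos θ)/2 to get cos θ = 1 − 2(0.59) = -0.180, hence θ₀ = arccos -0.180 = 100.4°.
Waxing ⇒ before full, so θ = 100.4°.
That fraction of the synodic month is 100.4/360 × 29.5 d ≈ 8.22 d.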